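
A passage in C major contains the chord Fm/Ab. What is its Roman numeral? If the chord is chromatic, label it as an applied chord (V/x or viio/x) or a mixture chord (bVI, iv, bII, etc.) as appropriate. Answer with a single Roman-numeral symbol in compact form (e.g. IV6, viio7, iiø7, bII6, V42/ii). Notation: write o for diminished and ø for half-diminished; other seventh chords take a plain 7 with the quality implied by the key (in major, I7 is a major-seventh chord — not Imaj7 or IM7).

iv6

The pitches F-Ab-C form a minor triad rooted on F.
F is the fourth degree of C major. This is the minor subdominant, borrowed from the parallel minor.
With Ab in the bass the chord is in first inversion, so the figured bass is 6.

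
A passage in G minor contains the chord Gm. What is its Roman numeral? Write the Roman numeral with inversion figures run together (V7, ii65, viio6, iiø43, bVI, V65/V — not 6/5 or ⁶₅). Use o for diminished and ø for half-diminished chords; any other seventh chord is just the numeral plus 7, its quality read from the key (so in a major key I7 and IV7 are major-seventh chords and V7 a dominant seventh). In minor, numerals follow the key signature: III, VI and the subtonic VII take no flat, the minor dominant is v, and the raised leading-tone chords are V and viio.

Stacked in thirds the chord is G-Bb-D: a minor triad on G.
G is scale degree 1 in G minor, and a minor triad on that degree is written i.

i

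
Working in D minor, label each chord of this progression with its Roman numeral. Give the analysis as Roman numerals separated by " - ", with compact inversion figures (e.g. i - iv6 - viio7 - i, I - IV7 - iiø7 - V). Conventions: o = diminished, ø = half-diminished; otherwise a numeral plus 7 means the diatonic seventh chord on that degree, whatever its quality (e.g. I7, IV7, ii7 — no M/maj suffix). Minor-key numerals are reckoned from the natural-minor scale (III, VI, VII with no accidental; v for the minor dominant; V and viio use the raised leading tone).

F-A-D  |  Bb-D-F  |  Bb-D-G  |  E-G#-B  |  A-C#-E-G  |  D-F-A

F-A-D has root D, degree 1 in D minor, so i6.
Bb-D-F: major triad on Bb = scale degree 6 → VI.
Bb-D-G: root G is the subdominant; minor triad there is iv6.
E-G#-B: chromatic; E is V of V, so V/V.
A-C#-E-G: dominant seventh chord on A = scale degree 5 → V7.
D-F-A: minor triad on D = scale degree 1 → i.

i6 - VI - iv6 - V/V - V7 - i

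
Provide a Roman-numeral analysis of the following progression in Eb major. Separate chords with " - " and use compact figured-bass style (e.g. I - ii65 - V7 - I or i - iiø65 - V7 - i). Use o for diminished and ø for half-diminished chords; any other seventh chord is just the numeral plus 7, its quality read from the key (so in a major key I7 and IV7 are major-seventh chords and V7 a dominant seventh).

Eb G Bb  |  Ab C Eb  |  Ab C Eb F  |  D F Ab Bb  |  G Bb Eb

I - IV - ii65 - V65 - I6

Eb-G-Bb: root Eb is the tonic; major triad there is I.
Ab-C-Eb: major triad on Ab = scale degree 4 → IV.
Ab-C-Eb-F: root F is the supertonic; minor seventh chord there is ii65.
D-F-Ab-Bb: dominant seventh chord on Bb = scale degree 5 → V65.
G-Bb-Eb: root Eb is the tonic; major triad there is I6.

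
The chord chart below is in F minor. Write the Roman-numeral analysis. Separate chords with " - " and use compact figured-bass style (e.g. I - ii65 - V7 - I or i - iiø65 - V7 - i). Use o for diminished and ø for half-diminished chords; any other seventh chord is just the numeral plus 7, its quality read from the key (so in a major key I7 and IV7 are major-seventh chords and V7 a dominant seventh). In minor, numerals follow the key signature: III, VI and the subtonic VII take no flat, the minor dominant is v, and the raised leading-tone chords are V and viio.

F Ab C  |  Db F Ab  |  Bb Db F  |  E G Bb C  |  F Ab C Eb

F-Ab-C has root F, degree 1 in F minor, so i.
Db-F-Ab: root Db is the submediant; major triad there is VI.
Bb-Db-F: minor triad on Bb = scale degree 4 → iv.
E-G-Bb-C: dominant seventh chord on C = scale degree 5 → V65.
F-Ab-C-Eb: minor seventh chord on F = scale degree 1 → i7.

i - VI - iv - V65 - i7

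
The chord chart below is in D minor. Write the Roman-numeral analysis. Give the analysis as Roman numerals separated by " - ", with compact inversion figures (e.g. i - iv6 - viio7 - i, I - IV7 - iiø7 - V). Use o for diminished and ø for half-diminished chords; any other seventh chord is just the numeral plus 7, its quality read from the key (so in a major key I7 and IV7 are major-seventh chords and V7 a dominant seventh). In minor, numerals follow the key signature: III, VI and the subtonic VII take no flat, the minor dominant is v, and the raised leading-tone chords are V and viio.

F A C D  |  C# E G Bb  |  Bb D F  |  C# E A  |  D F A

i65 - viio7 - VI - V6 - i

F-A-C-D: minor seventh chord on D = scale degree 1 → i65.
C#-E-G-Bb has root C#, degree 7 in D minor, so viio7.
Bb-D-F: root Bb is the submediant; major triad there is VI.
C#-E-A: root A is the dominant; major triad there is V6.
D-F-A: root D is the tonic; minor triad there is i.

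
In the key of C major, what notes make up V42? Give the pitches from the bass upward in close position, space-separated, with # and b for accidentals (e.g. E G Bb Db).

In C major, scale degree 5 is G, and the diatonic chord built there is a dominant seventh chord.
Stacking thirds from G gives G-B-D-F.
With the 42 figure the chord is in third inversion; from the bass F upward in close position it reads F-G-B-D.

F G B D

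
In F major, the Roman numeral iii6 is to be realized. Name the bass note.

iii in F major has root A; the chord is A-C-E.
The figure 6 means first inversion — the third is in the bass.

C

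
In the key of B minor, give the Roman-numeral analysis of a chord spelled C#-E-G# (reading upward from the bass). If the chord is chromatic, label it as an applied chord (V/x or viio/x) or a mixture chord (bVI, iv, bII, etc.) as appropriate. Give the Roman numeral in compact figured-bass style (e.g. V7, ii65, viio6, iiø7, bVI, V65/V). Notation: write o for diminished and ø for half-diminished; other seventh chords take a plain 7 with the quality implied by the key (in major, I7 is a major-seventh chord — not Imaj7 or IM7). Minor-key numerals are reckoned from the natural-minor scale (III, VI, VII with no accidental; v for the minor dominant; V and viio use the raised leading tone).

ii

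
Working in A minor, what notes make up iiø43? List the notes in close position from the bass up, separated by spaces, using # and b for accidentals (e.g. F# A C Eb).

In A minor, the second degree is B, and the diatonic chord built there is a half-diminished seventh chord.
That chord is spelled B-D-F-A.
With the 43 figure the chord is in second inversion; from the bass F upward in close position it reads F-A-B-D.

F A B D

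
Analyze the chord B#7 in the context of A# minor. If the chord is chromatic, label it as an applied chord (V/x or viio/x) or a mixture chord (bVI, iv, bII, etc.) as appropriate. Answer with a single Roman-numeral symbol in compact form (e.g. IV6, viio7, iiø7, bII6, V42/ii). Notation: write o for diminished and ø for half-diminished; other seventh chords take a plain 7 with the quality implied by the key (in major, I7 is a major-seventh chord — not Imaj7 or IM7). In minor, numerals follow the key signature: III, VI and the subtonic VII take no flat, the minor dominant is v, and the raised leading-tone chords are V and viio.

V7/V

The pitches B#-D##-F##-A# form a dominant seventh chord rooted on B#.
B# is not a diatonic chord root with this quality in A# minor, but it lies a perfect fifth above E# (V), so the chord functions as an applied dominant of V.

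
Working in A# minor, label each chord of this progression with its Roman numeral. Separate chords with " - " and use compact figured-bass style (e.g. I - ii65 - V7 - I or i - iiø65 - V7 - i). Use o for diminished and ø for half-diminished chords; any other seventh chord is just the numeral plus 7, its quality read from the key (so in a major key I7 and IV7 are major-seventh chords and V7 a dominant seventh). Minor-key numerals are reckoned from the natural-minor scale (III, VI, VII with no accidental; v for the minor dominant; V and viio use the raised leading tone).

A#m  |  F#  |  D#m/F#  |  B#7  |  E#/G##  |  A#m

i - VI - iv6 - V7/V - V6 - i

A#m: root A# is the tonic; minor triad there is i.
F#: major triad on F# = scale degree 6 → VI.
D#m/F# has root D#, degree 4 in A# minor, so iv6.
B#7: chromatic; B# is V of V, so V7/V.
E#/G## has root E#, degree 5 in A# minor, so V6.
A#m: minor triad on A# = scale degree 1 → i.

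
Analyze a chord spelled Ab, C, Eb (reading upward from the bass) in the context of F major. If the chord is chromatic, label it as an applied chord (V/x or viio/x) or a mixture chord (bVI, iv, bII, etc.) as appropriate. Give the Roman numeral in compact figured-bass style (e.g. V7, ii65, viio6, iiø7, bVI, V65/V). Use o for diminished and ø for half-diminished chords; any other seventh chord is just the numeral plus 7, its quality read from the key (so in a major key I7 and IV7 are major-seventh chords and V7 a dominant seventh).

bIII

Stacked in thirds the chord is Ab-C-Eb: a major triad on Ab.
Ab is the lowered third degree of F major (diatonic 3 would be A). This is a major triad on the lowered third degree, borrowed from the parallel minor.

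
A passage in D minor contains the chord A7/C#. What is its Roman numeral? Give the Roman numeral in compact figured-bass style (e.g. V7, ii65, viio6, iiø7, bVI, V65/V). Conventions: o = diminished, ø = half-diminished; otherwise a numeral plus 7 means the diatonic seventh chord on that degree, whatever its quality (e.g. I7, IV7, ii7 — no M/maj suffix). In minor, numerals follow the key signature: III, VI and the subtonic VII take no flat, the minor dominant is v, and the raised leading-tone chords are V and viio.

V65

Stacked in thirds the chord is A-C#-E-G: a dominant seventh chord on A.
In D minor, A is the dominant; the diatonic dominant seventh chord there is V7.
With C# in the bass the chord is in first inversion, so the figured bass is 65.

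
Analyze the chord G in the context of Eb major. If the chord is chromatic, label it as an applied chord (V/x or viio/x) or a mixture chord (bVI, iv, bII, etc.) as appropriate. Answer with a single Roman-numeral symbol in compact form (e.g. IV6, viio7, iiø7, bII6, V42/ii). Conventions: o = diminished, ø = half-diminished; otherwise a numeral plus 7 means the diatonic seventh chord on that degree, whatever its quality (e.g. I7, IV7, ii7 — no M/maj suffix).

Stacked in thirds the chord is G-B-D: a major triad on G.
G is not a diatonic chord root with this quality in Eb major, but it lies a perfect fifth above C (vi), so the chord functions as an applied dominant of vi.

V/vi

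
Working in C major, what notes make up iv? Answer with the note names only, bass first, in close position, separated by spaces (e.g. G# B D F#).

F Ab C

iv is the minor subdominant, borrowed from the parallel minor. In C major that root is F.
So the chord is F-Ab-C.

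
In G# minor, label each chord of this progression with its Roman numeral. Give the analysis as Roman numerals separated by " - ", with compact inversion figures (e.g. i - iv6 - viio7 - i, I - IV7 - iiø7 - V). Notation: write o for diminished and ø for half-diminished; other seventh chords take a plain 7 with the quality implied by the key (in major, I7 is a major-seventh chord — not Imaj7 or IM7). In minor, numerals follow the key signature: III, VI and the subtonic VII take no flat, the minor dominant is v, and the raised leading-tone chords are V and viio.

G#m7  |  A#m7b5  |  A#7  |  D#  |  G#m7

i7 - iiø7 - V7/V - V - i7

G#m7 has root G#, degree 1 in G# minor, so i7.
A#m7b5: half-diminished seventh chord on A# = scale degree 2 → iiø7.
A#7 is the secondary dominant of V (dominant seventh chord on A#): V7/V.
D#: root D# is the dominant; major triad there is V.
G#m7 has root G#, degree 1 in G# minor, so i7.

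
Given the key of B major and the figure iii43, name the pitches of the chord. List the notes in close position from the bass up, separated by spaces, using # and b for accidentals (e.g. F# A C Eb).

The numeral's case and figure indicate a minor seventh chord. In B major its root, the mediant, is D#.
Stacking thirds from D# gives D#-F#-A#-C#.
The figured bass 43 indicates second inversion, placing the fifth (A#) in the bass: A#-C#-D#-F#.

A# C# D# F#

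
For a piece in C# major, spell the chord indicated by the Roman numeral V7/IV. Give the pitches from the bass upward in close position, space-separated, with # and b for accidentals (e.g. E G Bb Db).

The slash means an applied dominant: we want the dominant of IV. In C# major, IV is F# major, and its dominant is built on C#.
Building a dominant seventh chord on C# gives C#-E#-G#-B.

C# E# G# B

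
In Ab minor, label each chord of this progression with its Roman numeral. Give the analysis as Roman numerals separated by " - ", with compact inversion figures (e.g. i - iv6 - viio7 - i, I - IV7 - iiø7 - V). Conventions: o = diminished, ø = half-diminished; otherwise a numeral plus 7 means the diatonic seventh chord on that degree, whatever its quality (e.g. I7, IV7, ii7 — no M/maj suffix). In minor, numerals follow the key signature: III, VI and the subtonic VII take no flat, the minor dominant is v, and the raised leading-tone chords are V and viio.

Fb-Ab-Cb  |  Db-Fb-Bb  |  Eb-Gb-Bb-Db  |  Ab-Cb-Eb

VI - iio6 - v7 - i

Fb-Ab-Cb: root Fb is the submediant; major triad there is VI.
Db-Fb-Bb: root Bb is the supertonic; diminished triad there is iio6.
Eb-Gb-Bb-Db has root Eb, degree 5 in Ab minor, so v7.
Ab-Cb-Eb: minor triad on Ab = scale degree 1 → i.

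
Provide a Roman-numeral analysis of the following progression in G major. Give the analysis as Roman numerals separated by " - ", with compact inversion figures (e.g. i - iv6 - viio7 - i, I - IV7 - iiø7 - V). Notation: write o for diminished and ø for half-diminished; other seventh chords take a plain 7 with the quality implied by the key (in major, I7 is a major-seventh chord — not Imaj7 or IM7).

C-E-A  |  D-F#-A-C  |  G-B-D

C-E-A: minor triad on A = scale degree 2 → ii6.
D-F#-A-C: dominant seventh chord on D = scale degree 5 → V7.
G-B-D: major triad on G = scale degree 1 → I.

ii6 - V7 - I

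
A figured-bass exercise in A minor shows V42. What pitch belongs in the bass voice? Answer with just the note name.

D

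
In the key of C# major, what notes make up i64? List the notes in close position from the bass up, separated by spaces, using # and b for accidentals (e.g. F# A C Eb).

i64 is the minor tonic, borrowed from the parallel minor. In C# major that root is C#.
So the chord is C#-E-G#.
The figured bass 64 indicates second inversion, placing the fifth (G#) in the bass: G#-C#-E.

G# C# E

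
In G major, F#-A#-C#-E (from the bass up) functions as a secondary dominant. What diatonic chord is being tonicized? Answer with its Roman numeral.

The chord is a dominant seventh chord on F#.
A dominant resolves down a perfect fifth: F# → B. In G major, B is scale degree 3, i.e. iii.

iii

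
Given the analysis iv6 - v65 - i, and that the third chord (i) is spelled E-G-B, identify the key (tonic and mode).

E minor

The chord Em is a minor triad rooted on E; its label is i.
If E is scale degree 1 and the mode makes that degree carry a minor triad, the tonic is E and the mode is minor.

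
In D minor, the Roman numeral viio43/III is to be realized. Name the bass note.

Bb

The applied chord viio43/III is rooted on E: E-G-Bb-Db.
The figure 43 means second inversion — the fifth is in the bass.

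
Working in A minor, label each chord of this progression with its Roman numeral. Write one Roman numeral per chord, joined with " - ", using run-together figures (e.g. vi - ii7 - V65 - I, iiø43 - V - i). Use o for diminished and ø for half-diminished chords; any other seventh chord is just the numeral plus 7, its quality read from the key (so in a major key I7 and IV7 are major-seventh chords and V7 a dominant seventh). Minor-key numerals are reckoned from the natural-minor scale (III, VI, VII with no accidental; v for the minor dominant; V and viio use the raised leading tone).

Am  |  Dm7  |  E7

i - iv7 - V7

Am: minor triad on A = scale degree 1 → i.
Dm7: minor seventh chord on D = scale degree 4 → iv7.
E7: dominant seventh chord on E = scale degree 5 → V7.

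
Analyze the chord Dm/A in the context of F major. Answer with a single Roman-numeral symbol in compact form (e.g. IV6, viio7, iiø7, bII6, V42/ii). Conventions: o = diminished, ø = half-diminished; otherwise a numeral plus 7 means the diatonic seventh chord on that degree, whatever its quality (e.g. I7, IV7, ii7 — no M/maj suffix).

vi64

Stacked in thirds the chord is D-F-A: a minor triad on D.
D is scale degree 6 in F major, and a minor triad on that degree is written vi.
With A in the bass the chord is in second inversion, so the figured bass is 64.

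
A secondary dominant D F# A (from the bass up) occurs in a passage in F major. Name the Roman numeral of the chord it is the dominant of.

The chord is a major triad on D.
A dominant resolves down a perfect fifth: D → G. In F major, G is scale degree 2, i.e. ii.

ii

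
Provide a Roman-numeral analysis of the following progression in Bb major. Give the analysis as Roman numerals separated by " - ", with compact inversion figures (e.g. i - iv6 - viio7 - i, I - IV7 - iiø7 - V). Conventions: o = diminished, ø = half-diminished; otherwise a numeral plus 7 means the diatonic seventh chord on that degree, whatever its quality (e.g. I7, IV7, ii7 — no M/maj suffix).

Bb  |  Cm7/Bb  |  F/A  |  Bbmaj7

Bb has root Bb, degree 1 in Bb major, so I.
Cm7/Bb has root C, degree 2 in Bb major, so ii42.
F/A has root F, degree 5 in Bb major, so V6.
Bbmaj7: major seventh chord on Bb = scale degree 1 → I7.

I - ii42 - V6 - I7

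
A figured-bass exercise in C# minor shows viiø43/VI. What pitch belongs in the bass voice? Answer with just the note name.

D

The applied chord viiø43/VI is rooted on G#: G#-B-D-F#.
The figure 43 means second inversion — the fifth is in the bass.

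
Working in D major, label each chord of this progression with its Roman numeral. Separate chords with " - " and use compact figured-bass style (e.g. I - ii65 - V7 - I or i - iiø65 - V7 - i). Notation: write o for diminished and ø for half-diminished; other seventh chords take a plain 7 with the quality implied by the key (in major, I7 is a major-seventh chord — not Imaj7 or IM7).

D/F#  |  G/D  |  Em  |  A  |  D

I6 - IV64 - ii - V - I

D/F# has root D, degree 1 in D major, so I6.
G/D: root G is the subdominant; major triad there is IV64.
Em: root E is the supertonic; minor triad there is ii.
A: root A is the dominant; major triad there is V.
D: major triad on D = scale degree 1 → I.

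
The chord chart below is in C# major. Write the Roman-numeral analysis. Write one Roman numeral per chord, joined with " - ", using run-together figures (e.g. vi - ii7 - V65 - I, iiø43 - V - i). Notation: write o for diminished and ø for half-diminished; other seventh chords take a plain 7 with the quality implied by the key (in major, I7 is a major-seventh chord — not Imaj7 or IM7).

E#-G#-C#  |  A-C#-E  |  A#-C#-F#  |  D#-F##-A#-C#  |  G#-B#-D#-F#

E#-G#-C#: root C# is the tonic; major triad there is I6.
A-C#-E: A with this quality isn't in the key; it's bVI, borrowed from the parallel minor.
A#-C#-F#: root F# is the subdominant; major triad there is IV6.
D#-F##-A#-C# is the secondary dominant of V (dominant seventh chord on D#): V7/V.
G#-B#-D#-F#: dominant seventh chord on G# = scale degree 5 → V7.

I6 - bVI - IV6 - V7/V - V7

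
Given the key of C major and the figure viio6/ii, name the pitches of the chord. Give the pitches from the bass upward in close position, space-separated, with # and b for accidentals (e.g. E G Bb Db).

viio6/ii is a secondary leading-tone chord. The target ii is D in C major; the applied chord is rooted a semitone below, on C#.
Building a diminished triad on C# gives C#-E-G.
With the 6 figure the chord is in first inversion; from the bass E upward in close position it reads E-G-C#.

E G C#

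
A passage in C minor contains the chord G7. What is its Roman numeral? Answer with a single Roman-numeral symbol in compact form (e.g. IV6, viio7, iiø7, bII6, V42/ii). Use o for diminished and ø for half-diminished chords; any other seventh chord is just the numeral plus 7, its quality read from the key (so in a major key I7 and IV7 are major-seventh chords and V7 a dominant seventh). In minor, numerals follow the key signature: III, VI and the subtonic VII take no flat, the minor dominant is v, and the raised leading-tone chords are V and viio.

V7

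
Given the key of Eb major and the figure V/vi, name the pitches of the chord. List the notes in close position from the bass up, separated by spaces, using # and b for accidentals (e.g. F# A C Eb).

G B D

The slash means an applied dominant: we want the dominant of vi. In Eb major, vi is C minor, and its dominant is built on G.
Building a major triad on G gives G-B-D.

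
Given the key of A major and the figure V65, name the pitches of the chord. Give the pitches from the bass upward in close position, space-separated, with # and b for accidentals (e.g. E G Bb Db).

G# B D E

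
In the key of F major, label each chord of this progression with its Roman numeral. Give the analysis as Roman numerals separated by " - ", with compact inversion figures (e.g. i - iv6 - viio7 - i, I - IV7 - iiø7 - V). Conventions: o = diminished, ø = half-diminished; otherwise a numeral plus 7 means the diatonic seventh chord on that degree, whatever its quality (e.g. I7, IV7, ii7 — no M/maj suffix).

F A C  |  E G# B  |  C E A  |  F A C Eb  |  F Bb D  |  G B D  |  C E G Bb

F-A-C has root F, degree 1 in F major, so I.
E-G#-B is the secondary dominant of iii (major triad on E): V/iii.
C-E-A has root A, degree 3 in F major, so iii6.
F-A-C-Eb: chromatic; F is V of IV, so V7/IV.
F-Bb-D: major triad on Bb = scale degree 4 → IV64.
G-B-D: chromatic; G is V of V, so V/V.
C-E-G-Bb: root C is the dominant; dominant seventh chord there is V7.

I - V/iii - iii6 - V7/IV - IV64 - V/V - V7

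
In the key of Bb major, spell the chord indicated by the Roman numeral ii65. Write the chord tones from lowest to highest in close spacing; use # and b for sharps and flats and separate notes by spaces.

The numeral's case and figure indicate a minor seventh chord. In Bb major its root, the supertonic, is C.
That chord is spelled C-Eb-G-Bb.
With the 65 figure the chord is in first inversion; from the bass Eb upward in close position it reads Eb-G-Bb-C.

Eb G Bb C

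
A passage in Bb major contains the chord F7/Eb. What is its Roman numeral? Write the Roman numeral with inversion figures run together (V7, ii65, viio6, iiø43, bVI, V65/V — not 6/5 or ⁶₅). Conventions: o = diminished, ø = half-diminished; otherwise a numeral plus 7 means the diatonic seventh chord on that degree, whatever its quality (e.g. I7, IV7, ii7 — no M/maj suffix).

V42

The pitches F-A-C-Eb form a dominant seventh chord rooted on F.
In Bb major, F is the dominant; the diatonic dominant seventh chord there is V7.
With Eb in the bass the chord is in third inversion, so the figured bass is 42.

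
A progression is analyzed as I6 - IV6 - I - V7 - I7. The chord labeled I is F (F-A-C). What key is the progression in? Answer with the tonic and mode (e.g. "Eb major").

The anchor chord is a major triad on F, labeled I.
If F is scale degree 1 and the mode makes that degree carry a major triad, the tonic is F and the mode is major.

F major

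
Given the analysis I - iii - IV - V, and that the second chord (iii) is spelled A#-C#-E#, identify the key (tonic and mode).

F# major

iii is given as A#-C#-E# — a minor triad with root A#.
Counting down 2 scale steps from A# places the tonic on F#; a minor triad on degree 3 is diatonic only in major.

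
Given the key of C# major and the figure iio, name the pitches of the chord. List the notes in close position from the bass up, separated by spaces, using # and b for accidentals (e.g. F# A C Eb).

D# F# A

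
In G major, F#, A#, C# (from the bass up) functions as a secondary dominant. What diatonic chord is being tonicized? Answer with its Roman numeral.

The chord is a major triad on F#.
A dominant resolves down a perfect fifth: F# → B. In G major, B is scale degree 3, i.e. iii.

iii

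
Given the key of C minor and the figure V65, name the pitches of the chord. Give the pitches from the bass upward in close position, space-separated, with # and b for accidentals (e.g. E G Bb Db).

B D F G

In C minor, the dominant is G. The dominant is major (leading tone raised), so V is a dominant seventh chord.
That chord is spelled G-B-D-F.
With the 65 figure the chord is in first inversion; from the bass B upward in close position it reads B-D-F-G.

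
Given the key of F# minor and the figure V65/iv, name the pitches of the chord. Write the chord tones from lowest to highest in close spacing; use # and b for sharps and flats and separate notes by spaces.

V65/iv is a secondary dominant — the dominant seventh of iv. iv in F# minor is B, so the applied chord's root is F#, a perfect fifth above.
Building a dominant seventh chord on F# gives F#-A#-C#-E.
The figured bass 65 indicates first inversion, placing the third (A#) in the bass: A#-C#-E-F#.

A# C# E F#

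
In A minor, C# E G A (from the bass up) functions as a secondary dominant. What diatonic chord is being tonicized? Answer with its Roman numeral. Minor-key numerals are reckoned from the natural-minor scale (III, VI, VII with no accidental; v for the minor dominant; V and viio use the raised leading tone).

iv

The chord is a dominant seventh chord on A.
A dominant resolves down a perfect fifth: A → D. In A minor, D is scale degree 4, i.e. iv.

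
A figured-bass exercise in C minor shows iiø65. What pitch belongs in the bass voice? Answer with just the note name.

iiø in C minor has root D; the chord is D-F-Ab-C.
The figure 65 means first inversion — the third is in the bass.

F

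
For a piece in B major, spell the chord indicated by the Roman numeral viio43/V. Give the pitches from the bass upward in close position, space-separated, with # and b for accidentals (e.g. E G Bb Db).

viio43/V is a secondary leading-tone chord. The target V is F# in B major; the applied chord is rooted a semitone below, on E#.
Building a fully diminished seventh chord on E# gives E#-G#-B-D.
The figured bass 43 indicates second inversion, placing the fifth (B) in the bass: B-D-E#-G#.

B D E# G#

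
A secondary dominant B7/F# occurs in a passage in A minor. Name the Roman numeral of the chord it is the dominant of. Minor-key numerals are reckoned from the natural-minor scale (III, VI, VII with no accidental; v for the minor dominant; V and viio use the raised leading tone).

V

The chord is a dominant seventh chord on B.
A dominant resolves down a perfect fifth: B → E. In A minor, E is scale degree 5, i.e. V.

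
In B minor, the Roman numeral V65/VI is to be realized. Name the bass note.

F#

The applied chord V65/VI is rooted on D: D-F#-A-C.
The figure 65 means first inversion — the third is in the bass.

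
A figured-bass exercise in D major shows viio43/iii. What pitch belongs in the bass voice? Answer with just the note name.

The applied chord viio43/iii is rooted on E#: E#-G#-B-D.
The figure 43 means second inversion — the fifth is in the bass.

B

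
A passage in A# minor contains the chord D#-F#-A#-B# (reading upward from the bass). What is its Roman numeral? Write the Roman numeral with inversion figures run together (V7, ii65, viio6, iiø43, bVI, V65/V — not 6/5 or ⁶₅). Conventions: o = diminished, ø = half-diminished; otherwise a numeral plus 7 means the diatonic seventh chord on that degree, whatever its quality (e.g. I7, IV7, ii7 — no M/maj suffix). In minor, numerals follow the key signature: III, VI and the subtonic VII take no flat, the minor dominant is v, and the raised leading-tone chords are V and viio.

The pitches B#-D#-F#-A# form a half-diminished seventh chord rooted on B#.
B# is scale degree 2 in A# minor, and a half-diminished seventh chord on that degree is written iiø7.
With D# in the bass the chord is in first inversion, so the figured bass is 65.

iiø65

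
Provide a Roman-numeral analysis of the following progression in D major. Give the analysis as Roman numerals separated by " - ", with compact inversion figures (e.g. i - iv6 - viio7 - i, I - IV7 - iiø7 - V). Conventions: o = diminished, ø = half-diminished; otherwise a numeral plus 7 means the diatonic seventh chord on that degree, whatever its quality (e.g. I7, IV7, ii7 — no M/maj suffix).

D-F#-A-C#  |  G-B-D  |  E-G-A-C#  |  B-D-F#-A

D-F#-A-C# has root D, degree 1 in D major, so I7.
G-B-D: root G is the subdominant; major triad there is IV.
E-G-A-C#: dominant seventh chord on A = scale degree 5 → V43.
B-D-F#-A: root B is the submediant; minor seventh chord there is vi7.

I7 - IV - V43 - vi7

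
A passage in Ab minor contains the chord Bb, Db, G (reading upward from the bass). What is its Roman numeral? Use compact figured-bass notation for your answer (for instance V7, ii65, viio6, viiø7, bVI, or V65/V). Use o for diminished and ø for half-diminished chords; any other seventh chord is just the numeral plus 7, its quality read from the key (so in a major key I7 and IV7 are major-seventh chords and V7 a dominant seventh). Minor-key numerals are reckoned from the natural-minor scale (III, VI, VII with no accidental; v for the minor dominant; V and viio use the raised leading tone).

viio6

The pitches G-Bb-Db form a diminished triad rooted on G.
G is scale degree 7 in Ab minor, and a diminished triad on that degree is written viio.
With Bb in the bass the chord is in first inversion, so the figured bass is 6.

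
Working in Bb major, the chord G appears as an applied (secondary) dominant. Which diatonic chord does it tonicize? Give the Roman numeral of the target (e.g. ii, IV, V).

The chord is a major triad on G.
A dominant resolves down a perfect fifth: G → C. In Bb major, C is scale degree 2, i.e. ii.

ii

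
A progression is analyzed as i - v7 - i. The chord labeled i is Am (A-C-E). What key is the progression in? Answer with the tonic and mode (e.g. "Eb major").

i is given as A-C-E — a minor triad with root A.
If A is scale degree 1 and the mode makes that degree carry a minor triad, the tonic is A and the mode is minor.

A minor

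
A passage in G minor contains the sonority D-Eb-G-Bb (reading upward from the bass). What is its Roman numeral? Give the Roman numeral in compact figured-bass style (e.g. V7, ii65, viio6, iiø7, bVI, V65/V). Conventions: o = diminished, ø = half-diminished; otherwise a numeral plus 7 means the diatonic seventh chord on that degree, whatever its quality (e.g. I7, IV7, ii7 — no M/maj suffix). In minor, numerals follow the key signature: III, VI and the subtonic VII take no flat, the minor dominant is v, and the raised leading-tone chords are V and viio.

VI42

The pitches Eb-G-Bb-D form a major seventh chord rooted on Eb.
In G minor, Eb is the submediant; the diatonic major seventh chord there is VI7.
With D in the bass the chord is in third inversion, so the figured bass is 42.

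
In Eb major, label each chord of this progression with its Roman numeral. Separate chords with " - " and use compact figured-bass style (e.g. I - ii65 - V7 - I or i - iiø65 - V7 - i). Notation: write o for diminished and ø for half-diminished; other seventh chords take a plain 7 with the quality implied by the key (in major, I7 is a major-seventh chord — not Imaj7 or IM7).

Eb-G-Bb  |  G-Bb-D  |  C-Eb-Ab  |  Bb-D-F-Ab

Eb-G-Bb: major triad on Eb = scale degree 1 → I.
G-Bb-D: minor triad on G = scale degree 3 → iii.
C-Eb-Ab: major triad on Ab = scale degree 4 → IV6.
Bb-D-F-Ab: dominant seventh chord on Bb = scale degree 5 → V7.

I - iii - IV6 - V7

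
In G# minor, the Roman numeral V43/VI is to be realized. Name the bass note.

The applied chord V43/VI is rooted on B: B-D#-F#-A.
The figure 43 means second inversion — the fifth is in the bass.

F#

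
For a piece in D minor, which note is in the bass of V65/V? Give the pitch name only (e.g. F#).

G#

The applied chord V65/V is rooted on E: E-G#-B-D.
The figure 65 means first inversion — the third is in the bass.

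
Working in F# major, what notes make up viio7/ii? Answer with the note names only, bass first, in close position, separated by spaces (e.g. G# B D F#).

viio7/ii is a secondary leading-tone chord. The target ii is G# in F# major; the applied chord is rooted a semitone below, on F##.
Building a fully diminished seventh chord on F## gives F##-A#-C#-E.

F## A# C# E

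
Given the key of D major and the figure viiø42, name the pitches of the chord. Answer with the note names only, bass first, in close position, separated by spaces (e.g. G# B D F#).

In D major, the seventh degree is C#, and the diatonic chord built there is a half-diminished seventh chord.
Stacking thirds from C# gives C#-E-G-B.
With the 42 figure the chord is in third inversion; from the bass B upward in close position it reads B-C#-E-G.

B C# E G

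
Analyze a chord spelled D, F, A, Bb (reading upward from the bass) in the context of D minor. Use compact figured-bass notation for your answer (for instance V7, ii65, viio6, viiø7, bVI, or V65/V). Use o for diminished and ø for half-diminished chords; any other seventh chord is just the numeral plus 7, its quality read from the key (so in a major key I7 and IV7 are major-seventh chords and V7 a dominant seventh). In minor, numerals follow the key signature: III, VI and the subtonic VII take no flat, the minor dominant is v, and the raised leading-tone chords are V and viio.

VI65

Stacked in thirds the chord is Bb-D-F-A: a major seventh chord on Bb.
In D minor, Bb is the submediant; the diatonic major seventh chord there is VI7.
With D in the bass the chord is in first inversion, so the figured bass is 65.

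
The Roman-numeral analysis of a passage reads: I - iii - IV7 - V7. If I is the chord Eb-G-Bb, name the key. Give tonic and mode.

The anchor chord is a major triad on Eb, labeled I.
If Eb is scale degree 1 and the mode makes that degree carry a major triad, the tonic is Eb and the mode is major.

Eb major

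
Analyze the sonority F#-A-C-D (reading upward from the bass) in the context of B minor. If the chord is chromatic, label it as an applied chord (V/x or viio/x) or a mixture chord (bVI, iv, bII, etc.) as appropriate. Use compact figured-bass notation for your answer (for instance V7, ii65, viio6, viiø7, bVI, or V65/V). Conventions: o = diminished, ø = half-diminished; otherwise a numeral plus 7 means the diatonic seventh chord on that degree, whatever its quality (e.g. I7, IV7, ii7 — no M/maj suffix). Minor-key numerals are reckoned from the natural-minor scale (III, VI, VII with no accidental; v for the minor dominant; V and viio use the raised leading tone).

V65/VI

The pitches D-F#-A-C form a dominant seventh chord rooted on D.
D is not a diatonic chord root with this quality in B minor, but it lies a perfect fifth above G (VI), so the chord functions as an applied dominant of VI.
With F# in the bass the chord is in first inversion, so the figured bass is 65.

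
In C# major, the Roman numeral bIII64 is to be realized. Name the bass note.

B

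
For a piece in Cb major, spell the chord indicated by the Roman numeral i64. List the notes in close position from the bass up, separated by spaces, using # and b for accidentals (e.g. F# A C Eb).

Gb Cb Ebb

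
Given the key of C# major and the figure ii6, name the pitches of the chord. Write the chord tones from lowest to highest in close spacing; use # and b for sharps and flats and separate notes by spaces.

F# A# D#

The numeral's case and figure indicate a minor triad. In C# major its root, the second degree, is D#.
That chord is spelled D#-F#-A#.
The figured bass 6 indicates first inversion, placing the third (F#) in the bass: F#-A#-D#.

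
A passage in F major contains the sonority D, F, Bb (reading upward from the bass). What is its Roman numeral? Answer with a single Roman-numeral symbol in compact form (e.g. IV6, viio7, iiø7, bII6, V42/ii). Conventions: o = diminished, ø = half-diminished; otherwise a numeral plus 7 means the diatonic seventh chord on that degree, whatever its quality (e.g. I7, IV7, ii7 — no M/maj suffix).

The pitches Bb-D-F form a major triad rooted on Bb.
In F major, Bb is the subdominant; the diatonic major triad there is IV.
With D in the bass the chord is in first inversion, so the figured bass is 6.

IV6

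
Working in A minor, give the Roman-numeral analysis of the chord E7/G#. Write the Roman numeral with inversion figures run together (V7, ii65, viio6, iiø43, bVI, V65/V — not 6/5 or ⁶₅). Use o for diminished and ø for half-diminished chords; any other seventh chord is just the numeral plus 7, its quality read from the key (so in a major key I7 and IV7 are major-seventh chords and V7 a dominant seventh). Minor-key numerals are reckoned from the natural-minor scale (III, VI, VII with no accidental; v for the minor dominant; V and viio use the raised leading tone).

V65

The pitches E-G#-B-D form a dominant seventh chord rooted on E.
E is scale degree 5 in A minor, and a dominant seventh chord on that degree is written V7.
With G# in the bass the chord is in first inversion, so the figured bass is 65.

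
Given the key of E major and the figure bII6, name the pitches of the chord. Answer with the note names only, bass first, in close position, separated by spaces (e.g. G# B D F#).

A C F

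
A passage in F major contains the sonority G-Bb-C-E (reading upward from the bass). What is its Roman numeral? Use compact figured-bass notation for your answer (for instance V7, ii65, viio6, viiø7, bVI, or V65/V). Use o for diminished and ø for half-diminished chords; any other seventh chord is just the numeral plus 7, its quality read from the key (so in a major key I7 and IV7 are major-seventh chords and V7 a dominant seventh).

Stacked in thirds the chord is C-E-G-Bb: a dominant seventh chord on C.
In F major, C is the dominant; the diatonic dominant seventh chord there is V7.
With G in the bass the chord is in second inversion, so the figured bass is 43.

V43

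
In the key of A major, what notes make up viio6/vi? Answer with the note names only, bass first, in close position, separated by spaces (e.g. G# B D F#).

The slash marks an applied leading-tone chord: viio of vi. In A major, vi is F#, so the leading tone to it is E#, a half step below.
Building a diminished triad on E# gives E#-G#-B.
With the 6 figure the chord is in first inversion; from the bass G# upward in close position it reads G#-B-E#.

G# B E#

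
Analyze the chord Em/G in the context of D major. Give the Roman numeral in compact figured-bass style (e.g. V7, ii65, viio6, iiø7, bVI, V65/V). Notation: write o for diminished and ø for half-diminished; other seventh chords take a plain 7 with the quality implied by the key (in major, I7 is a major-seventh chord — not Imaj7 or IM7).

ii6

The pitches E-G-B form a minor triad rooted on E.
E is scale degree 2 in D major, and a minor triad on that degree is written ii.
With G in the bass the chord is in first inversion, so the figured bass is 6.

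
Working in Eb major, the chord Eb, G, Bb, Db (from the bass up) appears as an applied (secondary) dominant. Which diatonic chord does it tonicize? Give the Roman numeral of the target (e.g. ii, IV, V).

The chord is a dominant seventh chord on Eb.
A dominant resolves down a perfect fifth: Eb → Ab. In Eb major, Ab is scale degree 4, i.e. IV.

IV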